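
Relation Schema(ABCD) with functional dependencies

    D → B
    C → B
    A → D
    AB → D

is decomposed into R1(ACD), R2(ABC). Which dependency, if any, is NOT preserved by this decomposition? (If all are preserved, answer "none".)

D → B

Check D → B: no single fragment contains all of {BD}, and the restricted closure of {D} across the fragments never reaches {B}.
C → B is preserved.
A → D is preserved.
AB → D is preserved.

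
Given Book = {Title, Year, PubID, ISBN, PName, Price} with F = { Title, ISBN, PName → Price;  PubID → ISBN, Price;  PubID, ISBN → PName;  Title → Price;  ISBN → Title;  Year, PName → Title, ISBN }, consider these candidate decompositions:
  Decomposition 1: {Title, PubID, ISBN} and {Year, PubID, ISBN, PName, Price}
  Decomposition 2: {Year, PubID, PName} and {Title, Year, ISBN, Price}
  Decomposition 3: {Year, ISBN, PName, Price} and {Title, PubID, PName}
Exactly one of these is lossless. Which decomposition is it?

Decomposition 1: common = {PubID, ISBN}, closure = {Title, PubID, ISBN, PName, Price} → lossless.
Decomposition 2: common = {Year}, closure = {Year} → lossy.
Decomposition 3: common = {PName}, closure = {PName} → lossy.

Decomposition 1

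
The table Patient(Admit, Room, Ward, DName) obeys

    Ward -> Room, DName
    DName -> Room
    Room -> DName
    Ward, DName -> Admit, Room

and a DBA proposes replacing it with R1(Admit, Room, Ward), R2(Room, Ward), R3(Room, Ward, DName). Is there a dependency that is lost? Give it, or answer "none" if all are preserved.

Ward → Room, DName lies within R3.
DName → Room lies within R3.
Room → DName lies within R3.
Ward, DName → Admit, Room: restricted closure across fragments reaches Admit, Room.
Every dependency is enforceable on the fragments, so the decomposition is dependency-preserving.

none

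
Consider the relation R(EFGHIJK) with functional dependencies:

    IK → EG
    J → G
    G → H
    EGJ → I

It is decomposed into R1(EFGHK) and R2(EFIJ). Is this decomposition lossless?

Common attributes: R1 ∩ R2 = {EF}.
No dependency enlarges {EF}, so (EF)⁺ = {EF}.
The closure contains neither all of R1 = {EFGHK} nor all of R2 = {EFIJ}, so the common attributes are not a superkey of either fragment. The join is lossy.

No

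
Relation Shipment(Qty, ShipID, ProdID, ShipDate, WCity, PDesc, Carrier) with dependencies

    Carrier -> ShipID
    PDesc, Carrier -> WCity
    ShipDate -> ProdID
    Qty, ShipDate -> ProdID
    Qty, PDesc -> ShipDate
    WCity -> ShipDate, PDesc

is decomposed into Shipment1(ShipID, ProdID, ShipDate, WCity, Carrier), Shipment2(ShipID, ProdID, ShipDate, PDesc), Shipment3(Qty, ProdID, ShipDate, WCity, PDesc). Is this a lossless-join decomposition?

Chase test. Columns are Qty, ShipID, ProdID, ShipDate, WCity, PDesc, Carrier; row i has aⱼ where attribute j ∈ Shipmenti, else bᵢⱼ.
Initial tableau (one row per fragment):
  row 1: b11 a2 a3 a4 a5 b16 a7
  row 2: b21 a2 a3 a4 b25 a6 b27
  row 3: a1 b32 a3 a4 a5 a6 b37
Rows 1 and 3 agree on WCity; apply WCity→ShipDate, PDesc and equate their ShipDate, PDesc entries.
No row becomes fully distinguished — the join is lossy.

No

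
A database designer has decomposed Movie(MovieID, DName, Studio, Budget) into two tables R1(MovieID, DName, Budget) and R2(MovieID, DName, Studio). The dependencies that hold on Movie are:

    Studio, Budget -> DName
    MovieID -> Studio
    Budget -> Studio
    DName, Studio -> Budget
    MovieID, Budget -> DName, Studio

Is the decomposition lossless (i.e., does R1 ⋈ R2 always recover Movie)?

Yes

Common attributes: R1 ∩ R2 = {MovieID, DName}.
Closure of {MovieID, DName}: MovieID → Studio applies, adding Studio; DName, Studio → Budget applies, adding Budget. So (MovieID, DName)⁺ = {MovieID, DName, Studio, Budget}.
This closure contains every attribute of R1, so R1 ∩ R2 → R1. The join is lossless.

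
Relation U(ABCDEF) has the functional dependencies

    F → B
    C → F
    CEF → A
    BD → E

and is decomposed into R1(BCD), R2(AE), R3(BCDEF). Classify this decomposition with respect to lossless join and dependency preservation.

lossy and not dependency-preserving

Lossless test (chase): Rows 1 and 3 agree on C; apply C→F and equate their F entries. Rows 1 and 3 agree on BD; apply BD→E and equate their E entries. Rows 1 and 3 agree on CEF; apply CEF→A and equate their A entries. No row becomes fully distinguished — the join is lossy.
Dependency preservation: the restricted closure of {CEF} across the fragments never reaches {A}, so CEF → A cannot be enforced without a join — not preserved.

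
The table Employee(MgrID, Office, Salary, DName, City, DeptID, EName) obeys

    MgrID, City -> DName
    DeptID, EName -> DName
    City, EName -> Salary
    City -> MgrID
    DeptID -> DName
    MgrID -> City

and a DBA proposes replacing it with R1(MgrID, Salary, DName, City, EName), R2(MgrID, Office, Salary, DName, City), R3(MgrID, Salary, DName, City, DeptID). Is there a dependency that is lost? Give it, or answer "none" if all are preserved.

MgrID, City → DName lies within R1.
DeptID, EName → DName: restricted closure across fragments reaches DName.
City, EName → Salary lies within R1.
City → MgrID lies within R1.
DeptID → DName lies within R3.
MgrID → City lies within R1.
Every dependency is enforceable on the fragments, so the decomposition is dependency-preserving.

none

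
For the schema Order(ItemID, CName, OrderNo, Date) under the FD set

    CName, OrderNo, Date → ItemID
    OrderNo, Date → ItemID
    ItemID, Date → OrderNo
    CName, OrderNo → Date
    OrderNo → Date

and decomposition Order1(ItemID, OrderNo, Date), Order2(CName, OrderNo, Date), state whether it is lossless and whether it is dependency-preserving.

Lossless test: (OrderNo, Date)⁺ = {ItemID, OrderNo, Date}, which contains all of one fragment — lossless.
Dependency preservation: CName, OrderNo, Date → ItemID is not contained in any single fragment, but the restricted closure of its left-hand side across the fragments still reaches the right-hand side; the remaining FDs each lie inside some fragment. All dependencies are preserved.

lossless and dependency-preserving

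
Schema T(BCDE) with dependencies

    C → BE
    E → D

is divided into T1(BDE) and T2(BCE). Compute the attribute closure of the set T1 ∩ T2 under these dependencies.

T1 ∩ T2 = {BE}.
E → D applies, adding D
Closure: {BDE}.

BDE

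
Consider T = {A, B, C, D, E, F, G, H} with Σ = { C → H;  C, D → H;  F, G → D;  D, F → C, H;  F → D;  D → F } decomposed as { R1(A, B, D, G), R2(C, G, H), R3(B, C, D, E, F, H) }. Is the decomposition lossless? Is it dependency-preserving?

Lossless test (chase): Rows 1 and 3 agree on D; apply D→F and equate their F entries. Rows 1 and 3 agree on D, F; apply D, F→C, H and equate their C, H entries. No row becomes fully distinguished — the join is lossy.
Dependency preservation: F, G → D is not contained in any single fragment, but the restricted closure of its left-hand side across the fragments still reaches the right-hand side; the remaining FDs each lie inside some fragment. All dependencies are preserved.

lossy but dependency-preserving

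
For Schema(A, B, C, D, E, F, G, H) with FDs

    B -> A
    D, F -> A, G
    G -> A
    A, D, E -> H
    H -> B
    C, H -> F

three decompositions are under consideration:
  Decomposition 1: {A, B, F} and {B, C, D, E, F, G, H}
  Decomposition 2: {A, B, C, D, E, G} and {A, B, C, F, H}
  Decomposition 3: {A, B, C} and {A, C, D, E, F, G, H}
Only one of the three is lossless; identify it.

Decomposition 1

Decomposition 1: common = {B, F}, closure = {A, B, F} → lossless.
Decomposition 2: common = {A, B, C}, closure = {A, B, C} → lossy.
Decomposition 3: common = {A, C}, closure = {A, C} → lossy.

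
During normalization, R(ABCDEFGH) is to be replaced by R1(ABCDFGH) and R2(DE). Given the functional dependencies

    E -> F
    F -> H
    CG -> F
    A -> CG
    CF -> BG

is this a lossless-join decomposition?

No

Common attributes: R1 ∩ R2 = {D}.
No dependency enlarges {D}, so (D)⁺ = {D}.
The closure contains neither all of R1 = {ABCDFGH} nor all of R2 = {DE}, so the common attributes are not a superkey of either fragment. The join is lossy.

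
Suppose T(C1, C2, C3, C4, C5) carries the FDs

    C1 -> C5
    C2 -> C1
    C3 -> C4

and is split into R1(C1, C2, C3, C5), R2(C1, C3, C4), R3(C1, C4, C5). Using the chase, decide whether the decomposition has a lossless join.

Yes

Chase test. Columns are C1, C2, C3, C4, C5; row i has aⱼ where attribute j ∈ Ri, else bᵢⱼ.
Initial tableau (one row per fragment):
  row 1: a1 a2 a3 b14 a5
  row 2: a1 b22 a3 a4 b25
  row 3: a1 b32 b33 a4 a5
Rows 1 and 2 agree on C1; apply C1→C5 and equate their C5 entries.
Rows 1 and 2 agree on C3; apply C3→C4 and equate their C4 entries.
Row 1 is now all distinguished symbols — the join is lossless.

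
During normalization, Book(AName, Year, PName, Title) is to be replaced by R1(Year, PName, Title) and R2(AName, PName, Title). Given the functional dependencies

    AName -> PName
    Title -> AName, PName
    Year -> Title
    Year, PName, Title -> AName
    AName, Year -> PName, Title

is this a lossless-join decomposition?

Yes

Common attributes: R1 ∩ R2 = {PName, Title}.
Closure of {PName, Title}: Title → AName, PName applies, adding AName. So (PName, Title)⁺ = {AName, PName, Title}.
This closure contains every attribute of R2, so R1 ∩ R2 → R2. The join is lossless.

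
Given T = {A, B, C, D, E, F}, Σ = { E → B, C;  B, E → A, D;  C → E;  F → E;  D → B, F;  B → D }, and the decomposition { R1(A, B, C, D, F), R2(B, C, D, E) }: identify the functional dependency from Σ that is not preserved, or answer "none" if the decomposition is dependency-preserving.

E → B, C lies within R2.
B, E → A, D: restricted closure across fragments reaches A, D.
C → E lies within R2.
F → E: restricted closure across fragments reaches E.
D → B, F lies within R1.
B → D lies within R1.
Every dependency is enforceable on the fragments, so the decomposition is dependency-preserving.

none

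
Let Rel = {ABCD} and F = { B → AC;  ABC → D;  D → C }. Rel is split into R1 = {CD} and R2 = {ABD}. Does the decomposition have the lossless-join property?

Common attributes: R1 ∩ R2 = {D}.
Closure of {D}: D → C applies, adding C. So (D)⁺ = {CD}.
This closure contains every attribute of R1, so R1 ∩ R2 → R1. The join is lossless.

Yes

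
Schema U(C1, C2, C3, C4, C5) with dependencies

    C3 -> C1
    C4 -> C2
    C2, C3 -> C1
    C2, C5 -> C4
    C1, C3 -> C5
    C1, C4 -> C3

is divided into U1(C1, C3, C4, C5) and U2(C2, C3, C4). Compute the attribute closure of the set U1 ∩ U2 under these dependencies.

C1, C2, C3, C4, C5

U1 ∩ U2 = {C3, C4}.
C3 → C1 applies, adding C1
C4 → C2 applies, adding C2
C1, C3 → C5 applies, adding C5
Closure: {C1, C2, C3, C4, C5}.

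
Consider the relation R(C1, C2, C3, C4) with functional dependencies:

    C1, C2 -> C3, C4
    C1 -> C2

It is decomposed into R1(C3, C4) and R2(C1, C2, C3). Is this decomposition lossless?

No

Common attributes: R1 ∩ R2 = {C3}.
No dependency enlarges {C3}, so (C3)⁺ = {C3}.
The closure contains neither all of R1 = {C3, C4} nor all of R2 = {C1, C2, C3}, so the common attributes are not a superkey of either fragment. The join is lossy.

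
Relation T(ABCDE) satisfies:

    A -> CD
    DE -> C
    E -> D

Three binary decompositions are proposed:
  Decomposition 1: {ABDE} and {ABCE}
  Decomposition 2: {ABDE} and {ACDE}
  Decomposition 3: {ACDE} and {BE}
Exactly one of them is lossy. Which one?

Decomposition 3

Decomposition 1: common = {ABE}, closure = {ABCDE} → lossless.
Decomposition 2: common = {ADE}, closure = {ACDE} → lossless.
Decomposition 3: common = {E}, closure = {CDE} → lossy.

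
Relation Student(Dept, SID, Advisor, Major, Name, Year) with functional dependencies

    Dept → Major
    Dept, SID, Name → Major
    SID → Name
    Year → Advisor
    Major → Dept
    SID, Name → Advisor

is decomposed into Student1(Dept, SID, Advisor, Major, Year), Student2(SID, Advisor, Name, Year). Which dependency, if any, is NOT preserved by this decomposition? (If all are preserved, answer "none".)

Dept → Major lies within Student1.
Dept, SID, Name → Major: restricted closure across fragments reaches Major.
SID → Name lies within Student2.
Year → Advisor lies within Student1.
Major → Dept lies within Student1.
SID, Name → Advisor lies within Student2.
Every dependency is enforceable on the fragments, so the decomposition is dependency-preserving.

none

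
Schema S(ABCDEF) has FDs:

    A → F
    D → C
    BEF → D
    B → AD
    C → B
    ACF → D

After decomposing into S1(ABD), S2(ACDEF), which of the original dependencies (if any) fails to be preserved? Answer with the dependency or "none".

none

A → F lies within S2.
D → C lies within S2.
BEF → D: restricted closure across fragments reaches D.
B → AD lies within S1.
C → B: restricted closure across fragments reaches B.
ACF → D lies within S2.
Every dependency is enforceable on the fragments, so the decomposition is dependency-preserving.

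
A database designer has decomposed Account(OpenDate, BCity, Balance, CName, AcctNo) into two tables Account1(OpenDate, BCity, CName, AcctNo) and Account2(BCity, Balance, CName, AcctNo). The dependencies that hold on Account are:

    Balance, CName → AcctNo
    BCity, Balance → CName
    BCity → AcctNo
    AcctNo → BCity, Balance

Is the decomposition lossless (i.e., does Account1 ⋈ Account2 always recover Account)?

Yes

Common attributes: Account1 ∩ Account2 = {BCity, CName, AcctNo}.
Closure of {BCity, CName, AcctNo}: AcctNo → BCity, Balance applies, adding Balance. So (BCity, CName, AcctNo)⁺ = {BCity, Balance, CName, AcctNo}.
This closure contains every attribute of Account2, so Account1 ∩ Account2 → Account2. The join is lossless.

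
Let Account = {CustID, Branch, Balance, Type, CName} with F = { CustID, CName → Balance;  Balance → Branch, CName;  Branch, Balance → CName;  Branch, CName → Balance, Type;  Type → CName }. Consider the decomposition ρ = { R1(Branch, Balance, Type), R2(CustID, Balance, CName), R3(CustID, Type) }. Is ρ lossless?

Yes

Chase test. Columns are CustID, Branch, Balance, Type, CName; row i has aⱼ where attribute j ∈ Ri, else bᵢⱼ.
Initial tableau (one row per fragment):
  row 1: b11 a2 a3 a4 b15
  row 2: a1 b22 a3 b24 a5
  row 3: a1 b32 b33 a4 b35
Rows 1 and 2 agree on Balance; apply Balance→Branch, CName and equate their Branch, CName entries.
Rows 1 and 2 agree on Branch, CName; apply Branch, CName→Balance, Type and equate their Balance, Type entries.
Rows 1 and 3 agree on Type; apply Type→CName and equate their CName entries.
Rows 2 and 3 agree on CustID, CName; apply CustID, CName→Balance and equate their Balance entries.
Rows 1 and 3 agree on Balance; apply Balance→Branch, CName and equate their Branch, CName entries.
Row 2 is now all distinguished symbols — the join is lossless.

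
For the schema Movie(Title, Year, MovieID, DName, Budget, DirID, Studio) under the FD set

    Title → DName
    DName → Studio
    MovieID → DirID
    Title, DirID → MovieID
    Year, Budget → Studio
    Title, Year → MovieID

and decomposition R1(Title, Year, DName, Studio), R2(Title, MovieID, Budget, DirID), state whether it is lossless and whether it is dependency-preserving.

lossy and not dependency-preserving

Lossless test: (Title)⁺ = {Title, DName, Studio}, which is a superkey of neither fragment — lossy.
Dependency preservation: the restricted closure of {Year, Budget} across the fragments never reaches {Studio}, so Year, Budget → Studio cannot be enforced without a join — not preserved.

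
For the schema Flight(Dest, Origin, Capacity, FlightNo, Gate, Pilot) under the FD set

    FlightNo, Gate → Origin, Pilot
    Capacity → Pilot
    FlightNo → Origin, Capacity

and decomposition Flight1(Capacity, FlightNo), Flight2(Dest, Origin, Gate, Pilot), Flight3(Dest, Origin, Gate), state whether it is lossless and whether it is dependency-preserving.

Lossless test (chase): applying each FD to every pair of rows produces no changes in the tableau, so no row becomes fully distinguished — the join is lossy.
Dependency preservation: the restricted closure of {FlightNo, Gate} across the fragments never reaches {Origin, Pilot}, so FlightNo, Gate → Origin, Pilot cannot be enforced without a join — not preserved.

lossy and not dependency-preserving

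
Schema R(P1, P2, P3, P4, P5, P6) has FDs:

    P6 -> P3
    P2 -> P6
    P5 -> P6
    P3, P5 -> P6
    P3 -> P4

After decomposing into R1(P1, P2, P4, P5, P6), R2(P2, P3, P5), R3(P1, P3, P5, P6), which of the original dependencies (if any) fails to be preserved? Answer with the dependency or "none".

Check P3 → P4: no single fragment contains all of {P3, P4}, and the restricted closure of {P3} across the fragments never reaches {P4}.
P6 → P3 is preserved.
P2 → P6 is preserved.
P5 → P6 is preserved.
P3, P5 → P6 is preserved.

P3 -> P4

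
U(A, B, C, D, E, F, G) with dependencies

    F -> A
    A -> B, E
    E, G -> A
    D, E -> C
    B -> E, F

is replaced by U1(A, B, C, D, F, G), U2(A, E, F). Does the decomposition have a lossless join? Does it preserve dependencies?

Lossless test: (A, F)⁺ = {A, B, E, F}, which contains all of one fragment — lossless.
Dependency preservation: the restricted closure of {E, G} across the fragments never reaches {A}, so E, G → A cannot be enforced without a join — not preserved.

lossless but not dependency-preserving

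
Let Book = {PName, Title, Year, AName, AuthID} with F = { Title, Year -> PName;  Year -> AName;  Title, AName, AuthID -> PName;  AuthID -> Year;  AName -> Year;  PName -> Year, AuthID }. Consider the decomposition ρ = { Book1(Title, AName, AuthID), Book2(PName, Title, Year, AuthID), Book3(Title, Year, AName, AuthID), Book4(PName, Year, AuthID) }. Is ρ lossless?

Yes

Chase test. Columns are PName, Title, Year, AName, AuthID; row i has aⱼ where attribute j ∈ Booki, else bᵢⱼ.
Initial tableau (one row per fragment):
  row 1: b11 a2 b13 a4 a5
  row 2: a1 a2 a3 b24 a5
  row 3: b31 a2 a3 a4 a5
  row 4: a1 b42 a3 b44 a5
Rows 2 and 3 agree on Title, Year; apply Title, Year→PName and equate their PName entries.
Rows 2 and 3 agree on Year; apply Year→AName and equate their AName entries.
Rows 2 and 4 agree on Year; apply Year→AName and equate their AName entries.
Rows 1 and 2 agree on Title, AName, AuthID; apply Title, AName, AuthID→PName and equate their PName entries.
Rows 1 and 2 agree on AuthID; apply AuthID→Year and equate their Year entries.
Row 1 is now all distinguished symbols — the join is lossless.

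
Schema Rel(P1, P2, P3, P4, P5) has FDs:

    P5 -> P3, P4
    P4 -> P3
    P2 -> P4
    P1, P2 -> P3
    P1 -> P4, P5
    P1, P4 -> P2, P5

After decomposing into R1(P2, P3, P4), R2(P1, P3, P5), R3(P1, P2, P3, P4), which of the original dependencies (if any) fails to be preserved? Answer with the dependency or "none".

Check P5 → P3, P4: no single fragment contains all of {P3, P4, P5}, and the restricted closure of {P5} across the fragments never reaches {P3, P4}.
P4 → P3 is preserved.
P2 → P4 is preserved.
P1, P2 → P3 is preserved.
P1 → P4, P5 is preserved.
P1, P4 → P2, P5 is preserved.

P5 -> P3, P4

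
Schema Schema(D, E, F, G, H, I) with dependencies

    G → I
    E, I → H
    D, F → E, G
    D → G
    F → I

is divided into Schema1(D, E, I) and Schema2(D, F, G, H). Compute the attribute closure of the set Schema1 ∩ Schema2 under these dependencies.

D, G, I

Schema1 ∩ Schema2 = {D}.
D → G applies, adding G
G → I applies, adding I
Closure: {D, G, I}.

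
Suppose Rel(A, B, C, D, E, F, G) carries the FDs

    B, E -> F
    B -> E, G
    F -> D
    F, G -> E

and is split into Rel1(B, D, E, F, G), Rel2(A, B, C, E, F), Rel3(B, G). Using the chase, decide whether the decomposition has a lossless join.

Chase test. Columns are A, B, C, D, E, F, G; row i has aⱼ where attribute j ∈ Reli, else bᵢⱼ.
Initial tableau (one row per fragment):
  row 1: b11 a2 b13 a4 a5 a6 a7
  row 2: a1 a2 a3 b24 a5 a6 b27
  row 3: b31 a2 b33 b34 b35 b36 a7
Rows 1 and 2 agree on B; apply B→E, G and equate their E, G entries.
Rows 1 and 3 agree on B; apply B→E, G and equate their E, G entries.
Rows 1 and 2 agree on F; apply F→D and equate their D entries.
Rows 1 and 3 agree on B, E; apply B, E→F and equate their F entries.
Rows 1 and 3 agree on F; apply F→D and equate their D entries.
Row 2 is now all distinguished symbols — the join is lossless.

Yes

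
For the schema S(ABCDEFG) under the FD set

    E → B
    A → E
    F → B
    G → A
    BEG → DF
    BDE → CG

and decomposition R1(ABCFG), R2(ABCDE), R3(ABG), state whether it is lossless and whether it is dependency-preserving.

Lossless test (chase): Rows 1 and 2 agree on A; apply A→E and equate their E entries. Rows 1 and 3 agree on A; apply A→E and equate their E entries. Rows 1 and 3 agree on BEG; apply BEG→DF and equate their DF entries. Rows 1 and 3 agree on BDE; apply BDE→CG and equate their CG entries. No row becomes fully distinguished — the join is lossy.
Dependency preservation: the restricted closure of {BEG} across the fragments never reaches {DF}, so BEG → DF cannot be enforced without a join — not preserved.

lossy and not dependency-preserving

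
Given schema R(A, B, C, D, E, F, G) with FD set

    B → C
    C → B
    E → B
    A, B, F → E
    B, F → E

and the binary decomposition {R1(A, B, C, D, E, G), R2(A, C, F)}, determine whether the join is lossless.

No

Common attributes: R1 ∩ R2 = {A, C}.
Closure of {A, C}: C → B applies, adding B. So (A, C)⁺ = {A, B, C}.
The closure contains neither all of R1 = {A, B, C, D, E, G} nor all of R2 = {A, C, F}, so the common attributes are not a superkey of either fragment. The join is lossy.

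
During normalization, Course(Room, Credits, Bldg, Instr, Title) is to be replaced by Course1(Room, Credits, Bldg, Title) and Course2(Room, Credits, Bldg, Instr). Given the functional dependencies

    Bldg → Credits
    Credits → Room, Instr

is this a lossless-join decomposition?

Common attributes: Course1 ∩ Course2 = {Room, Credits, Bldg}.
Closure of {Room, Credits, Bldg}: Credits → Room, Instr applies, adding Instr. So (Room, Credits, Bldg)⁺ = {Room, Credits, Bldg, Instr}.
This closure contains every attribute of Course2, so Course1 ∩ Course2 → Course2. The join is lossless.

Yes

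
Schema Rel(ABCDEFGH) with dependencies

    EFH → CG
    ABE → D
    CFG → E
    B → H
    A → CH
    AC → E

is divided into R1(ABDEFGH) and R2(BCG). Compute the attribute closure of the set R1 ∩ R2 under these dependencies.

BGH

R1 ∩ R2 = {BG}.
B → H applies, adding H
Closure: {BGH}.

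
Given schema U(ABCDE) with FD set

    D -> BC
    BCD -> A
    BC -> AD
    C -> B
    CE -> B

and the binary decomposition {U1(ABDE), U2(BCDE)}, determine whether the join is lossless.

Yes

Common attributes: U1 ∩ U2 = {BDE}.
Closure of {BDE}: D → BC applies, adding C; BCD → A applies, adding A. So (BDE)⁺ = {ABCDE}.
This closure contains every attribute of U1, so U1 ∩ U2 → U1. The join is lossless.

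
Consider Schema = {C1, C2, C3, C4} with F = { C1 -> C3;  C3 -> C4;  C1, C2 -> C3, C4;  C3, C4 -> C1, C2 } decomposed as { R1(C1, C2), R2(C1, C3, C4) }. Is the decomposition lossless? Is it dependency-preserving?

Lossless test: (C1)⁺ = {C1, C2, C3, C4}, which contains all of one fragment — lossless.
Dependency preservation: C1, C2 → C3, C4; C3, C4 → C1, C2 are not contained in any single fragment, but the restricted closure of each left-hand side across the fragments still reaches the right-hand side; the remaining FDs each lie inside some fragment. All dependencies are preserved.

lossless and dependency-preserving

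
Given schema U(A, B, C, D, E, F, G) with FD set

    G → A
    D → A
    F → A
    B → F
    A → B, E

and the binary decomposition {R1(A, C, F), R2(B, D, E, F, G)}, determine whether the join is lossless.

No

Common attributes: R1 ∩ R2 = {F}.
Closure of {F}: F → A applies, adding A; A → B, E applies, adding B, E. So (F)⁺ = {A, B, E, F}.
The closure contains neither all of R1 = {A, C, F} nor all of R2 = {B, D, E, F, G}, so the common attributes are not a superkey of either fragment. The join is lossy.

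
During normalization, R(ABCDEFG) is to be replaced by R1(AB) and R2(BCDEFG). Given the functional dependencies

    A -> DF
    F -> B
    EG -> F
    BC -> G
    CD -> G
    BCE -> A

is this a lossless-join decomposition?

No

Common attributes: R1 ∩ R2 = {B}.
No dependency enlarges {B}, so (B)⁺ = {B}.
The closure contains neither all of R1 = {AB} nor all of R2 = {BCDEFG}, so the common attributes are not a superkey of either fragment. The join is lossy.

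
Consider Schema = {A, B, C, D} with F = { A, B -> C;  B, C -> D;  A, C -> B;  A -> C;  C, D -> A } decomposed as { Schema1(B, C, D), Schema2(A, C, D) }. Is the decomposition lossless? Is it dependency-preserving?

lossless and dependency-preserving

Lossless test: (C, D)⁺ = {A, B, C, D}, which contains all of one fragment — lossless.
Dependency preservation: A, B → C; A, C → B are not contained in any single fragment, but the restricted closure of each left-hand side across the fragments still reaches the right-hand side; the remaining FDs each lie inside some fragment. All dependencies are preserved.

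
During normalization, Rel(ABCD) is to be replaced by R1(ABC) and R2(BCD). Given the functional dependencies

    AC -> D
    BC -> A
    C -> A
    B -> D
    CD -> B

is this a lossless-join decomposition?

Yes

Common attributes: R1 ∩ R2 = {BC}.
Closure of {BC}: BC → A applies, adding A; B → D applies, adding D. So (BC)⁺ = {ABCD}.
This closure contains every attribute of R1, so R1 ∩ R2 → R1. The join is lossless.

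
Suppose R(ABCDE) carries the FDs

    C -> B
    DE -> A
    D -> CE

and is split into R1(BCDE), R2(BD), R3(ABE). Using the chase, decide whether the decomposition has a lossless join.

No

Chase test. Columns are ABCDE; row i has aⱼ where attribute j ∈ Ri, else bᵢⱼ.
Initial tableau (one row per fragment):
  row 1: b11 a2 a3 a4 a5
  row 2: b21 a2 b23 a4 b25
  row 3: a1 a2 b33 b34 a5
Rows 1 and 2 agree on D; apply D→CE and equate their CE entries.
Rows 1 and 2 agree on DE; apply DE→A and equate their A entries.
No row becomes fully distinguished — the join is lossy.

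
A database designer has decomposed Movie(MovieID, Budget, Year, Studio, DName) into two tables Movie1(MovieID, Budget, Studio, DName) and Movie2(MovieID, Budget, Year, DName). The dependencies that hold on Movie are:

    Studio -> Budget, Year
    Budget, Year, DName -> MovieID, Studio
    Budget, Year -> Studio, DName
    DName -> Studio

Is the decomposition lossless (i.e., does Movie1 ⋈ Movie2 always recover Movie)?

Common attributes: Movie1 ∩ Movie2 = {MovieID, Budget, DName}.
Closure of {MovieID, Budget, DName}: DName → Studio applies, adding Studio; Studio → Budget, Year applies, adding Year. So (MovieID, Budget, DName)⁺ = {MovieID, Budget, Year, Studio, DName}.
This closure contains every attribute of Movie1, so Movie1 ∩ Movie2 → Movie1. The join is lossless.

Yes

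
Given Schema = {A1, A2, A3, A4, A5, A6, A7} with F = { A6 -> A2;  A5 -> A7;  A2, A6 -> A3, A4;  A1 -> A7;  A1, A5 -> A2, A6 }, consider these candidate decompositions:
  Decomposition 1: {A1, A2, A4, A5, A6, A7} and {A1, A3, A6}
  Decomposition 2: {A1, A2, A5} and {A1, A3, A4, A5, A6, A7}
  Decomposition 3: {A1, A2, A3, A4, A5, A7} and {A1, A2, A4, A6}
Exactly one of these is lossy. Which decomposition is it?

Decomposition 1: common = {A1, A6}, closure = {A1, A2, A3, A4, A6, A7} → lossless.
Decomposition 2: common = {A1, A5}, closure = {A1, A2, A3, A4, A5, A6, A7} → lossless.
Decomposition 3: common = {A1, A2, A4}, closure = {A1, A2, A4, A7} → lossy.

Decomposition 3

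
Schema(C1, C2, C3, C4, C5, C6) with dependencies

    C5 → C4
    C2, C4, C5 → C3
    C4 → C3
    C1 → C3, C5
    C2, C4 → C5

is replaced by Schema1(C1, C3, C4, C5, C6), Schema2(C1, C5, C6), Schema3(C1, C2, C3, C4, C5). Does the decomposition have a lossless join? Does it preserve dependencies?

lossy but dependency-preserving

Lossless test (chase): Rows 1 and 2 agree on C5; apply C5→C4 and equate their C4 entries. Rows 1 and 2 agree on C4; apply C4→C3 and equate their C3 entries. No row becomes fully distinguished — the join is lossy.
Dependency preservation: every FD's attributes lie within a single fragment, so each can be enforced locally — preserved.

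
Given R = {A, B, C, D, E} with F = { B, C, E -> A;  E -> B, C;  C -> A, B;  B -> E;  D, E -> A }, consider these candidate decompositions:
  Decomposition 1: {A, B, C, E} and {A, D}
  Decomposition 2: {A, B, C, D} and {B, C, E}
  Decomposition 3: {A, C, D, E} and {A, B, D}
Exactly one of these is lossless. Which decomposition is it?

Decomposition 1: common = {A}, closure = {A} → lossy.
Decomposition 2: common = {B, C}, closure = {A, B, C, E} → lossless.
Decomposition 3: common = {A, D}, closure = {A, D} → lossy.

Decomposition 2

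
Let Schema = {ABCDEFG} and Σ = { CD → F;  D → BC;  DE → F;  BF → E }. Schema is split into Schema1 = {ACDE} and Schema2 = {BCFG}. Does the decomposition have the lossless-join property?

No

Common attributes: Schema1 ∩ Schema2 = {C}.
No dependency enlarges {C}, so (C)⁺ = {C}.
The closure contains neither all of Schema1 = {ACDE} nor all of Schema2 = {BCFG}, so the common attributes are not a superkey of either fragment. The join is lossy.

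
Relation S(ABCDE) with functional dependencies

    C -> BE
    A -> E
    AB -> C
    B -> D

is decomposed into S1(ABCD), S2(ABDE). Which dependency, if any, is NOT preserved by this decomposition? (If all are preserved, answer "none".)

Check C → BE: no single fragment contains all of {BCE}, and the restricted closure of {C} across the fragments never reaches {BE}.
A → E is preserved.
AB → C is preserved.
B → D is preserved.

C -> BE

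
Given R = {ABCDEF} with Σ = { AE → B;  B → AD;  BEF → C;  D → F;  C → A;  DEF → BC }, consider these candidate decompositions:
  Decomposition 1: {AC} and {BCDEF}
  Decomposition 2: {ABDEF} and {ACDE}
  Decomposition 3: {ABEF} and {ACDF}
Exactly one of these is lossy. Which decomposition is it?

Decomposition 1: common = {C}, closure = {AC} → lossless.
Decomposition 2: common = {ADE}, closure = {ABCDEF} → lossless.
Decomposition 3: common = {AF}, closure = {AF} → lossy.

Decomposition 3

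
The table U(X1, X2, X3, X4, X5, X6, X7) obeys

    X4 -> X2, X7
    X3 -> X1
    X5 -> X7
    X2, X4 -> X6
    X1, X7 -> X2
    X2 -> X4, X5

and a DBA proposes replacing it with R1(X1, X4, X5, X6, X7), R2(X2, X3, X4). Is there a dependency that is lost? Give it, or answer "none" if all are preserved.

Check X3 → X1: no single fragment contains all of {X1, X3}, and the restricted closure of {X3} across the fragments never reaches {X1}.
X4 → X2, X7 is preserved.
X5 → X7 is preserved.
X2, X4 → X6 is preserved.
X1, X7 → X2 is preserved.
X2 → X4, X5 is preserved.

X3 -> X1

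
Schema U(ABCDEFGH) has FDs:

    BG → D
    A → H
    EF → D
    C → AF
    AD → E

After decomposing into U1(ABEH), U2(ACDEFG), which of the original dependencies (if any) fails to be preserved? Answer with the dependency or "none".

Check BG → D: no single fragment contains all of {BDG}, and the restricted closure of {BG} across the fragments never reaches {D}.
A → H is preserved.
EF → D is preserved.
C → AF is preserved.
AD → E is preserved.

BG → D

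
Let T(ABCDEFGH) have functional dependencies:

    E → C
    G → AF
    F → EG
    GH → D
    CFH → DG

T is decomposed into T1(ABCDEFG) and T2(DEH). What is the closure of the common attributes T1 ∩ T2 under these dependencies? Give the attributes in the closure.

T1 ∩ T2 = {DE}.
E → C applies, adding C
Closure: {CDE}.

CDE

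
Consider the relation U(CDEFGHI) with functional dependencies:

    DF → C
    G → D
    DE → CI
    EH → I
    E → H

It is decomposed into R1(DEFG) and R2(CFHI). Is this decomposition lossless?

No

Common attributes: R1 ∩ R2 = {F}.
No dependency enlarges {F}, so (F)⁺ = {F}.
The closure contains neither all of R1 = {DEFG} nor all of R2 = {CFHI}, so the common attributes are not a superkey of either fragment. The join is lossy.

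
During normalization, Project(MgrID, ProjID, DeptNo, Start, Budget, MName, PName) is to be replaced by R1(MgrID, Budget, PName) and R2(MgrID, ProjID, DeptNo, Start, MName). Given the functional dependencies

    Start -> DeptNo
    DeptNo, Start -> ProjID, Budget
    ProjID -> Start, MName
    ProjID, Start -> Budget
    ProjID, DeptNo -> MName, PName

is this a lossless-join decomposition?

No

Common attributes: R1 ∩ R2 = {MgrID}.
No dependency enlarges {MgrID}, so (MgrID)⁺ = {MgrID}.
The closure contains neither all of R1 = {MgrID, Budget, PName} nor all of R2 = {MgrID, ProjID, DeptNo, Start, MName}, so the common attributes are not a superkey of either fragment. The join is lossy.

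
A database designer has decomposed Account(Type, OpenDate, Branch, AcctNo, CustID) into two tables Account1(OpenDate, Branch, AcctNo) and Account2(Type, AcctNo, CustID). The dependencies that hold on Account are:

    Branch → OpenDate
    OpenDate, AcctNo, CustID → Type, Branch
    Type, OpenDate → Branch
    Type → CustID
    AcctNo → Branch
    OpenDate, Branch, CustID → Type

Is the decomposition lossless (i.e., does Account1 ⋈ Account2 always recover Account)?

Yes

Common attributes: Account1 ∩ Account2 = {AcctNo}.
Closure of {AcctNo}: AcctNo → Branch applies, adding Branch; Branch → OpenDate applies, adding OpenDate. So (AcctNo)⁺ = {OpenDate, Branch, AcctNo}.
This closure contains every attribute of Account1, so Account1 ∩ Account2 → Account1. The join is lossless.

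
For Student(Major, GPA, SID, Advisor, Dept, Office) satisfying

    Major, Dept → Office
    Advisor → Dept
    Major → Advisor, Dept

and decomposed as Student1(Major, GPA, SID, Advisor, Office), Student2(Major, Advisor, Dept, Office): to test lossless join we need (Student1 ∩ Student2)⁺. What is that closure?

Major, Advisor, Dept, Office

Student1 ∩ Student2 = {Major, Advisor, Office}.
Advisor → Dept applies, adding Dept
Closure: {Major, Advisor, Dept, Office}.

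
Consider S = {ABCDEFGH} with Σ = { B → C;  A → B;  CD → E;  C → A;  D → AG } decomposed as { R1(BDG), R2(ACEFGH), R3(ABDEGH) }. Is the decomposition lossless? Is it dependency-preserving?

Lossless test (chase): Rows 1 and 3 agree on B; apply B→C and equate their C entries. Rows 2 and 3 agree on A; apply A→B and equate their B entries. Rows 1 and 3 agree on CD; apply CD→E and equate their E entries. Rows 1 and 3 agree on C; apply C→A and equate their A entries. Rows 1 and 2 agree on B; apply B→C and equate their C entries. No row becomes fully distinguished — the join is lossy.
Dependency preservation: B → C; CD → E are not contained in any single fragment, but the restricted closure of each left-hand side across the fragments still reaches the right-hand side; the remaining FDs each lie inside some fragment. All dependencies are preserved.

lossy but dependency-preserving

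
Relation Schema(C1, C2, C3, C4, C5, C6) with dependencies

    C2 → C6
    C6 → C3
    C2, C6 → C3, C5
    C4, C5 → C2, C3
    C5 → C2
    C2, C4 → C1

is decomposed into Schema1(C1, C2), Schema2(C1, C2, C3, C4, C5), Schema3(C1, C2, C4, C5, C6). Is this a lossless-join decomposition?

Chase test. Columns are C1, C2, C3, C4, C5, C6; row i has aⱼ where attribute j ∈ Schemai, else bᵢⱼ.
Initial tableau (one row per fragment):
  row 1: a1 a2 b13 b14 b15 b16
  row 2: a1 a2 a3 a4 a5 b26
  row 3: a1 a2 b33 a4 a5 a6
Rows 1 and 2 agree on C2; apply C2→C6 and equate their C6 entries.
Rows 1 and 3 agree on C2; apply C2→C6 and equate their C6 entries.
Rows 1 and 2 agree on C6; apply C6→C3 and equate their C3 entries.
Rows 1 and 3 agree on C6; apply C6→C3 and equate their C3 entries.
Rows 1 and 2 agree on C2, C6; apply C2, C6→C3, C5 and equate their C3, C5 entries.
Row 2 is now all distinguished symbols — the join is lossless.

Yes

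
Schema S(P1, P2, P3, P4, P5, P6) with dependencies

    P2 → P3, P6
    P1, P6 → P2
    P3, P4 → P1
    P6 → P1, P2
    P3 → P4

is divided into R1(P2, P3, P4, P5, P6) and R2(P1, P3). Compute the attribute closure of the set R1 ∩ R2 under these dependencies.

P1, P3, P4

R1 ∩ R2 = {P3}.
P3 → P4 applies, adding P4
P3, P4 → P1 applies, adding P1
Closure: {P1, P3, P4}.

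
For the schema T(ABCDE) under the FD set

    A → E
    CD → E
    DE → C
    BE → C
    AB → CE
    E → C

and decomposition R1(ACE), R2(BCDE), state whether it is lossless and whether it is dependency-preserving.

Lossless test: (CE)⁺ = {CE}, which is a superkey of neither fragment — lossy.
Dependency preservation: AB → CE is not contained in any single fragment, but the restricted closure of its left-hand side across the fragments still reaches the right-hand side; the remaining FDs each lie inside some fragment. All dependencies are preserved.

lossy but dependency-preserving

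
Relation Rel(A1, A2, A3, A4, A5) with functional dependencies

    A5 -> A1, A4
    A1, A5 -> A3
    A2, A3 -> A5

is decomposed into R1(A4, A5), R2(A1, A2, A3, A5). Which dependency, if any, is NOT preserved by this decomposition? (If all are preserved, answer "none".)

A5 → A1, A4: restricted closure across fragments reaches A1, A4.
A1, A5 → A3 lies within R2.
A2, A3 → A5 lies within R2.
Every dependency is enforceable on the fragments, so the decomposition is dependency-preserving.

none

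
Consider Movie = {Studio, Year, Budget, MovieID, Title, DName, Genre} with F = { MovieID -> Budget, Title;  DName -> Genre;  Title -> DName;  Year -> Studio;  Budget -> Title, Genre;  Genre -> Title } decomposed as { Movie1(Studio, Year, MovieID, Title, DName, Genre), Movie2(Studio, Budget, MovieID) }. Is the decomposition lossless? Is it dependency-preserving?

Lossless test: (Studio, MovieID)⁺ = {Studio, Budget, MovieID, Title, DName, Genre}, which contains all of one fragment — lossless.
Dependency preservation: the restricted closure of {Budget} across the fragments never reaches {Title, Genre}, so Budget → Title, Genre cannot be enforced without a join — not preserved.

lossless but not dependency-preserving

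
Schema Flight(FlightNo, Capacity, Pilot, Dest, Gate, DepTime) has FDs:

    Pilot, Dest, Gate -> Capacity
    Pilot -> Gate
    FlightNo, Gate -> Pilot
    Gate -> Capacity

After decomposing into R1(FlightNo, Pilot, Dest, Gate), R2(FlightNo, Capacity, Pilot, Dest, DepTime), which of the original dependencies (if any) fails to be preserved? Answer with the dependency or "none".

Check Gate → Capacity: no single fragment contains all of {Capacity, Gate}, and the restricted closure of {Gate} across the fragments never reaches {Capacity}.
Pilot, Dest, Gate → Capacity is preserved.
Pilot → Gate is preserved.
FlightNo, Gate → Pilot is preserved.

Gate -> Capacity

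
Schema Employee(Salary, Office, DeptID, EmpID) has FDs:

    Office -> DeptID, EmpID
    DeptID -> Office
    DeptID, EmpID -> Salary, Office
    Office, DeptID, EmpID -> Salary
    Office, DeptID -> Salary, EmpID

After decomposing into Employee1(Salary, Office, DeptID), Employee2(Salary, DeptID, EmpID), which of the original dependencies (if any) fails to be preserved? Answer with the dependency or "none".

none

Office → DeptID, EmpID: restricted closure across fragments reaches DeptID, EmpID.
DeptID → Office lies within Employee1.
DeptID, EmpID → Salary, Office: restricted closure across fragments reaches Salary, Office.
Office, DeptID, EmpID → Salary: restricted closure across fragments reaches Salary.
Office, DeptID → Salary, EmpID: restricted closure across fragments reaches Salary, EmpID.
Every dependency is enforceable on the fragments, so the decomposition is dependency-preserving.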